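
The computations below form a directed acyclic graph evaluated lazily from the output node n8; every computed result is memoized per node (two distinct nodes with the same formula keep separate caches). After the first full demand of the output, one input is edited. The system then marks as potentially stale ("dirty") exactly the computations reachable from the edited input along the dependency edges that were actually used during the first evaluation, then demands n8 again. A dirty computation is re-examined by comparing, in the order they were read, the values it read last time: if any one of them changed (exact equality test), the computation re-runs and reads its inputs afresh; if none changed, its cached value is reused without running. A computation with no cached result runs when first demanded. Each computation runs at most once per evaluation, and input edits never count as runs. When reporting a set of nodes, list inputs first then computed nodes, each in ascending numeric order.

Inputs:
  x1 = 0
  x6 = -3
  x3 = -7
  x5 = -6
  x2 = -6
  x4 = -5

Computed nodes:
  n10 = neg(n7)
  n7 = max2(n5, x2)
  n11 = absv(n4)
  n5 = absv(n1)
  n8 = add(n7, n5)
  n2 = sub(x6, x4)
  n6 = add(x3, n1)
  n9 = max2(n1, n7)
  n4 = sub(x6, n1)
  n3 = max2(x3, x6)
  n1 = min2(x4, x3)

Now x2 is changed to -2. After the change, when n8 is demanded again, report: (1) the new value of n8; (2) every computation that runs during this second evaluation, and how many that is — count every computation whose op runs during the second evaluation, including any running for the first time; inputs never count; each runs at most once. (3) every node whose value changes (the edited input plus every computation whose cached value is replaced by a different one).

Demanding n8 again yields 14.
1 computations run: n7.
The nodes whose values change: x2.
Note the absorption at n7: it re-runs yet its value is the same, leaving the output's value untouched.

First demand of the output computes:
  n1 = min2(-5, -7) = -7
  n5 = absv(-7) = 7
  n7 = max2(7, -6) = 7
  n8 = add(7, 7) = 14

After the edit, cleaning proceeds:
  n7: a read changed (x2 -6->-2) — executes, giving 7 — identical to its old value.
  n8: dirty, but its reads are unchanged (n7 unchanged, n5 unchanged); cached 14 stands.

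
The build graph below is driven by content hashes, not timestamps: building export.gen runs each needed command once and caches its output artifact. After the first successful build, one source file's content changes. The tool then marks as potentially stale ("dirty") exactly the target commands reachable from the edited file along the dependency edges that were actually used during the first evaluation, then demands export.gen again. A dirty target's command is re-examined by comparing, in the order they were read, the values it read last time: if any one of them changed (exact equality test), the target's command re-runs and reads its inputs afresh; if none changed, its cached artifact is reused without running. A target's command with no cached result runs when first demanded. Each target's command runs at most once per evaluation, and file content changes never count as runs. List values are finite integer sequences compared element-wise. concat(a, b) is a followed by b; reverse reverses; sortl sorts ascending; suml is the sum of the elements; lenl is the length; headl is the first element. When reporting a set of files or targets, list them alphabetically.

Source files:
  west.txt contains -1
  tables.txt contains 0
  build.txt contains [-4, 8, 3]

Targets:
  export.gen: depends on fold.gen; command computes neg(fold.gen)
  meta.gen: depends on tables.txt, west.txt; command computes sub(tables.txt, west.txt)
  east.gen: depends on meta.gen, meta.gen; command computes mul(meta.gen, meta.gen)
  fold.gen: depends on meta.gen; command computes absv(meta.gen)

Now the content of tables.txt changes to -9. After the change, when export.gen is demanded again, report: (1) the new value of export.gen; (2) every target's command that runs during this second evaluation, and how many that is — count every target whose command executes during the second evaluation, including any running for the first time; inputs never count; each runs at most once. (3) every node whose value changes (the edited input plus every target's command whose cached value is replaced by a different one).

export.gen now evaluates to -8.
Run set: export.gen, fold.gen, meta.gen (3 run).
Changed values: export.gen, fold.gen, meta.gen, tables.txt.

Initial pass — values computed on the first demand:
  meta.gen = sub(0, -1) = 1
  fold.gen = absv(1) = 1
  export.gen = neg(1) = -1

Second demand — change propagation:
  meta.gen: re-runs because tables.txt 0->-9; new result -8.
  fold.gen: re-runs because meta.gen 1->-8; new result 8.
  export.gen: re-runs because fold.gen 1->8; new result -8.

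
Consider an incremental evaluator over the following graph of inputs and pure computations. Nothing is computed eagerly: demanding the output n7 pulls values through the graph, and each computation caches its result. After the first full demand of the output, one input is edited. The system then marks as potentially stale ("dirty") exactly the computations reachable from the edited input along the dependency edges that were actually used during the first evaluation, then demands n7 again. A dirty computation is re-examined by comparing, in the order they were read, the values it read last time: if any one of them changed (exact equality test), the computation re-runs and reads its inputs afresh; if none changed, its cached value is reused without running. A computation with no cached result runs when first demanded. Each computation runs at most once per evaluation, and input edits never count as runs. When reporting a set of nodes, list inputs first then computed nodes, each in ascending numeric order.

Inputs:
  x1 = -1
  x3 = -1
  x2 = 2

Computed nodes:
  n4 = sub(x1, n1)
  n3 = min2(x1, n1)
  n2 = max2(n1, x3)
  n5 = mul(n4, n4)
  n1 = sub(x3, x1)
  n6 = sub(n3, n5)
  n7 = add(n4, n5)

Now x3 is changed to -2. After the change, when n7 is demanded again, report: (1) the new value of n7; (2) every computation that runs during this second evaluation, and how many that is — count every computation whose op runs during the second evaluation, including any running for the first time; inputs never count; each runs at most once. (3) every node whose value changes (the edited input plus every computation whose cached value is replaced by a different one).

Initial pass — values computed on the first demand:
  n1 = sub(-1, -1) = 0
  n4 = sub(-1, 0) = -1
  n5 = mul(-1, -1) = 1
  n7 = add(-1, 1) = 0

Second demand — change propagation:
  n1: re-runs because x3 -1->-2; new result -1.
  n4: re-runs because n1 0->-1; new result 0.
  n5: re-runs because n4 -1->0; n4 -1->0; new result 0.
  n7: re-runs because n4 -1->0; n5 1->0; new result 0 (unchanged).

n7 now evaluates to 0.
Run set: n1, n4, n5, n7 (4 run).
Changed values: x3, n1, n4, n5.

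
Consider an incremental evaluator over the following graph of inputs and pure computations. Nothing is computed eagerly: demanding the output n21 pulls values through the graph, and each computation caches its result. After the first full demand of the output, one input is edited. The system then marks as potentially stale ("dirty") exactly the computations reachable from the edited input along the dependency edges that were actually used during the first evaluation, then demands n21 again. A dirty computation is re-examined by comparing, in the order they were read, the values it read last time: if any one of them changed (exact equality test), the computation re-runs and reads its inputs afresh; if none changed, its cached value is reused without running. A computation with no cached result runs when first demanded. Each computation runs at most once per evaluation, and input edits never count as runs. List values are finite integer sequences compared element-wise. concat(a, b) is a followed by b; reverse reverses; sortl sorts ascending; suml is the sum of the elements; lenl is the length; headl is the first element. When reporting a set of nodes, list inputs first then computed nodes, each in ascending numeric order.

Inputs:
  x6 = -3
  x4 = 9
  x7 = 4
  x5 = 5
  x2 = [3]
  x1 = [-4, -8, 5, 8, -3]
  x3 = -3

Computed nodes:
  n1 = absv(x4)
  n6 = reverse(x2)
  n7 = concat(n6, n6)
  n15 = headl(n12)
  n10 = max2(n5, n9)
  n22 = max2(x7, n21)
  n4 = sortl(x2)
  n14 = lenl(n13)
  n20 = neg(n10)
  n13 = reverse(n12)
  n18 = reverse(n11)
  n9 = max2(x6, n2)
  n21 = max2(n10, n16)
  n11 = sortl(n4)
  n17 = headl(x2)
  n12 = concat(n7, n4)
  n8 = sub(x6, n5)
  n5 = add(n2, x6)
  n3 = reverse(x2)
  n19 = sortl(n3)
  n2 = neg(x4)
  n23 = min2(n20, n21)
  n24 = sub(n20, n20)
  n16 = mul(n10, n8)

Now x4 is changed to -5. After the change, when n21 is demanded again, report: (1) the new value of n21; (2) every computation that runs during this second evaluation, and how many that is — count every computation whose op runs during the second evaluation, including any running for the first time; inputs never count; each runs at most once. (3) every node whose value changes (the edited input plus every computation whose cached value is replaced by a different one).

Initial pass — values computed on the first demand:
  n2 = neg(9) = -9
  n5 = add(-9, -3) = -12
  n8 = sub(-3, -12) = 9
  n9 = max2(-3, -9) = -3
  n10 = max2(-12, -3) = -3
  n16 = mul(-3, 9) = -27
  n21 = max2(-3, -27) = -3

Second demand — change propagation:
  n2: re-runs because x4 9->-5; new result 5.
  n5: re-runs because n2 -9->5; new result 2.
  n8: re-runs because n5 -12->2; new result -5.
  n9: re-runs because n2 -9->5; new result 5.
  n10: re-runs because n5 -12->2; n9 -3->5; new result 5.
  n16: re-runs because n10 -3->5; n8 9->-5; new result -25.
  n21: re-runs because n10 -3->5; n16 -27->-25; new result 5.

n21 now evaluates to 5.
Run set: n2, n5, n8, n9, n10, n16, n21 (7 run).
Changed values: x4, n2, n5, n8, n9, n10, n16, n21.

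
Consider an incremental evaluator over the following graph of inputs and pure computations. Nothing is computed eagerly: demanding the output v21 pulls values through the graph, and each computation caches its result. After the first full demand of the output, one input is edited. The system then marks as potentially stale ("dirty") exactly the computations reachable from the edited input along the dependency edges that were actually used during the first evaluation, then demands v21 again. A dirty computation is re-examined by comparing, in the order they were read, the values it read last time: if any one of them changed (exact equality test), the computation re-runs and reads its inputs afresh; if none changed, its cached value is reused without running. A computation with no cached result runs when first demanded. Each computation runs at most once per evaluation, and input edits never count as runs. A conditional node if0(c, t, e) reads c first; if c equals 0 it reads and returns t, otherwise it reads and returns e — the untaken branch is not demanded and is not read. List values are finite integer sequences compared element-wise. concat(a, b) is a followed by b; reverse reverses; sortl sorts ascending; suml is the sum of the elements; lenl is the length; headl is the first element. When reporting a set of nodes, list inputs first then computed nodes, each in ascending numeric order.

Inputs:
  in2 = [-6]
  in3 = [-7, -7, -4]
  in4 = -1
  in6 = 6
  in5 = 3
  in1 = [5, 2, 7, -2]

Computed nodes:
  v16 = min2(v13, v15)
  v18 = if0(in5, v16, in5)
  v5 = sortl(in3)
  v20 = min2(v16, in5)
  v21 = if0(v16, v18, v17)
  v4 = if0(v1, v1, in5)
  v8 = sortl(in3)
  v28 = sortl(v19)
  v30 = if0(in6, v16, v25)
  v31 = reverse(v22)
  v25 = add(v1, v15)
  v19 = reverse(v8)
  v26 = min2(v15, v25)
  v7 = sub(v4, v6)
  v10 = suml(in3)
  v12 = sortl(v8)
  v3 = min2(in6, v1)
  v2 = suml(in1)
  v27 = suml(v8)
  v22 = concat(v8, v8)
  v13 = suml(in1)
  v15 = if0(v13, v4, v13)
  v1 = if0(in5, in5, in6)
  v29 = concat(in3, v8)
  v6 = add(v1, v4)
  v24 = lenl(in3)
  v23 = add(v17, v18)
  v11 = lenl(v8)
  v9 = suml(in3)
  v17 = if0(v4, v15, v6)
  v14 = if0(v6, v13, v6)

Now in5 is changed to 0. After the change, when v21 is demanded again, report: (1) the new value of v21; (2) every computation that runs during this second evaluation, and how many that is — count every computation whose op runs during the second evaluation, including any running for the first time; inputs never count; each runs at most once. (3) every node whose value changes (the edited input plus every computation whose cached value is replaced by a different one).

v21 now evaluates to 12.
Run set: v1, v4, v17, v21 (4 run).
Changed values: in5, v1, v4, v17, v21.
The important point: the flipped condition redirects demand; v6 is left stale, never re-checked.

Initial pass — values computed on the first demand:
  v1 = if0(in5=3 -> else branch in6) = 6
  v4 = if0(v1=6 -> else branch in5) = 3
  v6 = add(6, 3) = 9
  v13 = suml([5, 2, 7, -2]) = 12
  v15 = if0(v13=12 -> else branch v13) = 12
  v16 = min2(12, 12) = 12
  v17 = if0(v4=3 -> else branch v6) = 9
  v21 = if0(v16=12 -> else branch v17) = 9

Second demand — change propagation:
  v1: re-runs because in5 3->0; new result 0.
  v4: re-runs because v1 6->0; in5 3->0; new result 0.
  v6: dirty yet unreached — the second evaluation never asks for it.
  v17: re-runs because v4 3->0; new result 12.
  v21: re-runs because v17 9->12; new result 12.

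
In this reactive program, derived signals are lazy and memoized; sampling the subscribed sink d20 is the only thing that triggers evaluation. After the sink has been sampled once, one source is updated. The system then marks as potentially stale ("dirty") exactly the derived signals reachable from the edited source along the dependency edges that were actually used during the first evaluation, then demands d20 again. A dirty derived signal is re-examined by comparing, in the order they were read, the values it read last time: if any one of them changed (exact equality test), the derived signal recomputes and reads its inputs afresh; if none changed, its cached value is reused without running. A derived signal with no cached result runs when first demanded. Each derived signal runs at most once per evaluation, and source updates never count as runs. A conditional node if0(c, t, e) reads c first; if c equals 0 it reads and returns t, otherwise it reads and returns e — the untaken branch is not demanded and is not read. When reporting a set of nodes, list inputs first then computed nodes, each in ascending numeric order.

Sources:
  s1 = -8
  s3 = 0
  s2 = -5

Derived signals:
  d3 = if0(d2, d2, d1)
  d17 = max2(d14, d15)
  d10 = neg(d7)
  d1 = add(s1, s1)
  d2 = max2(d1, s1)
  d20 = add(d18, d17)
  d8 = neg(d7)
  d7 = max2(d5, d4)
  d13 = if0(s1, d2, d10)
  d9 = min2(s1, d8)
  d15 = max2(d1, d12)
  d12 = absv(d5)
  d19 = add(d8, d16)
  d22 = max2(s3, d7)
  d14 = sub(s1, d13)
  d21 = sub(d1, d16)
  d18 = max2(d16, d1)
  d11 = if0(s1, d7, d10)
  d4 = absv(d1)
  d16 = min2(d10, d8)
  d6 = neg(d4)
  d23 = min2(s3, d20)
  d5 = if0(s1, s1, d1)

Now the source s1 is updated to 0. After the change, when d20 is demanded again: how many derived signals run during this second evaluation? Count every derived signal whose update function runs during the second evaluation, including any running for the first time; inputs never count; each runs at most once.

First demand of the output computes:
  d1 = add(-8, -8) = -16
  d4 = absv(-16) = 16
  d5 = if0(s1=-8 -> else branch d1) = -16
  d7 = max2(-16, 16) = 16
  d8 = neg(16) = -16
  d10 = neg(16) = -16
  d12 = absv(-16) = 16
  d13 = if0(s1=-8 -> else branch d10) = -16
  d14 = sub(-8, -16) = 8
  d15 = max2(-16, 16) = 16
  d16 = min2(-16, -16) = -16
  d17 = max2(8, 16) = 16
  d18 = max2(-16, -16) = -16
  d20 = add(-16, 16) = 0

After the edit, cleaning proceeds:
  d1: a read changed (s1 -8->0; s1 -8->0) — executes, giving 0.
  d2: had never run; runs now, result 0.
  d4: a read changed (d1 -16->0) — executes, giving 0.
  d5: a read changed (s1 -8->0; d1 -16->0) — executes, giving 0.
  d7: a read changed (d5 -16->0; d4 16->0) — executes, giving 0.
  d8: a read changed (d7 16->0) — executes, giving 0.
  d10: a read changed (d7 16->0) — executes, giving 0.
  d12: a read changed (d5 -16->0) — executes, giving 0.
  d13: a read changed (s1 -8->0; d10 -16->0) — executes, giving 0.
  d14: a read changed (s1 -8->0; d13 -16->0) — executes, giving 0.
  d15: a read changed (d1 -16->0; d12 16->0) — executes, giving 0.
  d16: a read changed (d10 -16->0; d8 -16->0) — executes, giving 0.
  d17: a read changed (d14 8->0; d15 16->0) — executes, giving 0.
  d18: a read changed (d16 -16->0; d1 -16->0) — executes, giving 0.
  d20: a read changed (d18 -16->0; d17 16->0) — executes, giving 0 — identical to its old value.

Note the branch switch — d2 had no cache and runs now for the first time.

15 derived signals run: d1, d2, d4, d5, d7, d8, d10, d12, d13, d14, d15, d16, d17, d18, d20.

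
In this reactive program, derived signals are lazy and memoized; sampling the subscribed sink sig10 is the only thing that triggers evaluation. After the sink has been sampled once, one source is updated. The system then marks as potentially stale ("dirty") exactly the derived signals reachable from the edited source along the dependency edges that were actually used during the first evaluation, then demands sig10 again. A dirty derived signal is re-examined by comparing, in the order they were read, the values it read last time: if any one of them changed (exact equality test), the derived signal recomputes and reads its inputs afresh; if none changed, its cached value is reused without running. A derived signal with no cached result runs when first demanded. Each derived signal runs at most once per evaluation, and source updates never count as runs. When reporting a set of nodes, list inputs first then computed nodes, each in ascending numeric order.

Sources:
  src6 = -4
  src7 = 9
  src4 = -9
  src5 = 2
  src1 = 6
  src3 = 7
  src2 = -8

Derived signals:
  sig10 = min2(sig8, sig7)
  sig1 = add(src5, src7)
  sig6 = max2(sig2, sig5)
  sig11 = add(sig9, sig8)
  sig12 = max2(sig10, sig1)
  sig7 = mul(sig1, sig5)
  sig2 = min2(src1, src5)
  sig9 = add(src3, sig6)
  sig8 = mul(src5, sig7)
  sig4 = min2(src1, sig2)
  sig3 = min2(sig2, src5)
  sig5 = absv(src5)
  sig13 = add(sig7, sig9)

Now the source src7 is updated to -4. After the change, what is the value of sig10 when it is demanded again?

Demanding sig10 again yields -8.

First demand of the output computes:
  sig1 = add(2, 9) = 11
  sig5 = absv(2) = 2
  sig7 = mul(11, 2) = 22
  sig8 = mul(2, 22) = 44
  sig10 = min2(44, 22) = 22

After the edit, cleaning proceeds:
  sig1: a read changed (src7 9->-4) — executes, giving -2.
  sig7: a read changed (sig1 11->-2) — executes, giving -4.
  sig8: a read changed (sig7 22->-4) — executes, giving -8.
  sig10: a read changed (sig8 44->-8; sig7 22->-4) — executes, giving -8.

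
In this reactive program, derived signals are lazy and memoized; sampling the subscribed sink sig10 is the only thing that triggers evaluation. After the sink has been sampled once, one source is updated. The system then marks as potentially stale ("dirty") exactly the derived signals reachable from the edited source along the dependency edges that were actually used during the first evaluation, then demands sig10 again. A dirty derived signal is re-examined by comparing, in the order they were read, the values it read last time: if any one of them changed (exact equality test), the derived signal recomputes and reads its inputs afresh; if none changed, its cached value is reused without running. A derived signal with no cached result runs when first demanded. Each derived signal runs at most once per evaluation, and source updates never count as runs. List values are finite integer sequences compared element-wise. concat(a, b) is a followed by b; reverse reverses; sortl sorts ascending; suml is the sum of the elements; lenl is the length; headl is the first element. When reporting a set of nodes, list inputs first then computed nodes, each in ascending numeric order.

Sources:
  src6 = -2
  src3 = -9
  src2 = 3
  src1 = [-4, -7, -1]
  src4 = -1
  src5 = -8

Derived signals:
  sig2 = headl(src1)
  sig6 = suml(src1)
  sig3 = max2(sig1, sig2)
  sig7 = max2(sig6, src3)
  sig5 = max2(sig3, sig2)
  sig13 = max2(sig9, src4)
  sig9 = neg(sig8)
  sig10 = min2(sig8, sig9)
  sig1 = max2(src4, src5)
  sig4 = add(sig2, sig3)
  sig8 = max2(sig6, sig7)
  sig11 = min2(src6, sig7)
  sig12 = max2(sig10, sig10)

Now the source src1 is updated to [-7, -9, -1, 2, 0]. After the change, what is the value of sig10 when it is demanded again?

Demanding sig10 again yields -9.
Note where the cutoff bites: sig9 is checked, finds nothing changed, and keeps its cache.

First demand of the output computes:
  sig6 = suml([-4, -7, -1]) = -12
  sig7 = max2(-12, -9) = -9
  sig8 = max2(-12, -9) = -9
  sig9 = neg(-9) = 9
  sig10 = min2(-9, 9) = -9

After the edit, cleaning proceeds:
  sig6: a read changed (src1 [-4, -7, -1]->[-7, -9, -1, 2, 0]) — executes, giving -15.
  sig7: a read changed (sig6 -12->-15) — executes, giving -9 — identical to its old value.
  sig8: a read changed (sig6 -12->-15) — executes, giving -9 — identical to its old value.
  sig9: dirty, but its reads are unchanged (sig8 unchanged); cached 9 stands.
  sig10: dirty, but its reads are unchanged (sig8 unchanged, sig9 unchanged); cached -9 stands.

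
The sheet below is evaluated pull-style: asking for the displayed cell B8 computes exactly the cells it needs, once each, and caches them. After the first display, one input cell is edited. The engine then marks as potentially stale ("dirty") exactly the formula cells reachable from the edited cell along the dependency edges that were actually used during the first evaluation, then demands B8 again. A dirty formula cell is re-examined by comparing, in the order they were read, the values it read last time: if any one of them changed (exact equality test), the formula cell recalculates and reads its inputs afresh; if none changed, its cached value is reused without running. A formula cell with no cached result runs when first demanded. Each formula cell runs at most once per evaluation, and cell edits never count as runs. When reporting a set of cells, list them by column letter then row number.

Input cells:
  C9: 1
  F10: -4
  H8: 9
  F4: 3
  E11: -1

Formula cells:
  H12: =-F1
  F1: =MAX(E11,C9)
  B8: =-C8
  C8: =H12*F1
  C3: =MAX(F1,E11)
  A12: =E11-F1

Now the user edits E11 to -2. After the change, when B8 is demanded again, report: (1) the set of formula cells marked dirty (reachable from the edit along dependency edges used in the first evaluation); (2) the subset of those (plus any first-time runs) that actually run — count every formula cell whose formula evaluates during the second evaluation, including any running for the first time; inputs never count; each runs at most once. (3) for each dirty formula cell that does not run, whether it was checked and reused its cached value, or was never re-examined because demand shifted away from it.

First demand of the output computes:
  F1 = MAX(-1, 1) = 1
  H12 = -(1) = -1
  C8 = -1 * 1 = -1
  B8 = -(-1) = 1

After the edit, cleaning proceeds:
  F1: a read changed (E11 -1->-2) — executes, giving 1 — identical to its old value.
  H12: dirty, but its reads are unchanged (F1 unchanged); cached -1 stands.
  C8: dirty, but its reads are unchanged (H12 unchanged, F1 unchanged); cached -1 stands.
  B8: dirty, but its reads are unchanged (C8 unchanged); cached 1 stands.

Note the absorption at F1: it re-runs yet its value is the same, leaving the output's value untouched.

The edit dirties: B8, C8, F1, H12.
1 formula cells run: F1.
Cache hits after checking: B8, C8, H12.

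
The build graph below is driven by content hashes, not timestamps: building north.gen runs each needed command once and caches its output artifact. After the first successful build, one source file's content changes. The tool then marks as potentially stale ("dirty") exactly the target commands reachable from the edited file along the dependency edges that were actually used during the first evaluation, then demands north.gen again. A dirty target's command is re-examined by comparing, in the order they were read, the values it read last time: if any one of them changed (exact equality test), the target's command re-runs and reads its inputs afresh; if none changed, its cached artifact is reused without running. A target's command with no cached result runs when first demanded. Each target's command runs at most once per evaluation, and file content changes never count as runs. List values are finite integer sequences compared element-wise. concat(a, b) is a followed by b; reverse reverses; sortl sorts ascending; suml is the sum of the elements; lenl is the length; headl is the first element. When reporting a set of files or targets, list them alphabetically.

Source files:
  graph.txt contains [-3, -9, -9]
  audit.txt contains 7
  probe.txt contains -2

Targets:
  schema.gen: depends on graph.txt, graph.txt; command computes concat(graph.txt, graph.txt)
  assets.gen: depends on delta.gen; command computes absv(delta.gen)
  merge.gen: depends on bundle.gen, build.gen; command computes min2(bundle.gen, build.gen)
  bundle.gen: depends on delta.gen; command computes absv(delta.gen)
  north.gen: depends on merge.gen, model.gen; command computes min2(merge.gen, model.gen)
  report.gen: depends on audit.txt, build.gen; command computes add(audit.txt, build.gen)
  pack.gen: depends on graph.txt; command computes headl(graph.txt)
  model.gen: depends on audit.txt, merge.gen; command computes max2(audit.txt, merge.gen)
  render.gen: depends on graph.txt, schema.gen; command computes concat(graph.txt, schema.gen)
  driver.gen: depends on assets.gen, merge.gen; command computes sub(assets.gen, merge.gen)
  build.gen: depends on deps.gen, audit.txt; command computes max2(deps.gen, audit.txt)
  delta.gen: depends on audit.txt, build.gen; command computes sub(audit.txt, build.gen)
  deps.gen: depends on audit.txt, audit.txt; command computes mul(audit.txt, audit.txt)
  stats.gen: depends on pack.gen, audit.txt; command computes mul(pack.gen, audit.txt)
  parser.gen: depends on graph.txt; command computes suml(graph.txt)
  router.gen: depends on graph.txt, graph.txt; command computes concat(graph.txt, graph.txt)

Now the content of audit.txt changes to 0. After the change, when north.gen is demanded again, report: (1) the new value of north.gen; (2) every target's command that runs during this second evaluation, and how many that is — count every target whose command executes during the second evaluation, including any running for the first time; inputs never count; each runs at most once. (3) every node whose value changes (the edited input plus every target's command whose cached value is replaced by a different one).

Initial pass — values computed on the first demand:
  deps.gen = mul(7, 7) = 49
  build.gen = max2(49, 7) = 49
  delta.gen = sub(7, 49) = -42
  bundle.gen = absv(-42) = 42
  merge.gen = min2(42, 49) = 42
  model.gen = max2(7, 42) = 42
  north.gen = min2(42, 42) = 42

Second demand — change propagation:
  deps.gen: re-runs because audit.txt 7->0; audit.txt 7->0; new result 0.
  build.gen: re-runs because deps.gen 49->0; audit.txt 7->0; new result 0.
  delta.gen: re-runs because audit.txt 7->0; build.gen 49->0; new result 0.
  bundle.gen: re-runs because delta.gen -42->0; new result 0.
  merge.gen: re-runs because bundle.gen 42->0; build.gen 49->0; new result 0.
  model.gen: re-runs because audit.txt 7->0; merge.gen 42->0; new result 0.
  north.gen: re-runs because merge.gen 42->0; model.gen 42->0; new result 0.

north.gen now evaluates to 0.
Run set: build.gen, bundle.gen, delta.gen, deps.gen, merge.gen, model.gen, north.gen (7 run).
Changed values: audit.txt, build.gen, bundle.gen, delta.gen, deps.gen, merge.gen, model.gen, north.gen.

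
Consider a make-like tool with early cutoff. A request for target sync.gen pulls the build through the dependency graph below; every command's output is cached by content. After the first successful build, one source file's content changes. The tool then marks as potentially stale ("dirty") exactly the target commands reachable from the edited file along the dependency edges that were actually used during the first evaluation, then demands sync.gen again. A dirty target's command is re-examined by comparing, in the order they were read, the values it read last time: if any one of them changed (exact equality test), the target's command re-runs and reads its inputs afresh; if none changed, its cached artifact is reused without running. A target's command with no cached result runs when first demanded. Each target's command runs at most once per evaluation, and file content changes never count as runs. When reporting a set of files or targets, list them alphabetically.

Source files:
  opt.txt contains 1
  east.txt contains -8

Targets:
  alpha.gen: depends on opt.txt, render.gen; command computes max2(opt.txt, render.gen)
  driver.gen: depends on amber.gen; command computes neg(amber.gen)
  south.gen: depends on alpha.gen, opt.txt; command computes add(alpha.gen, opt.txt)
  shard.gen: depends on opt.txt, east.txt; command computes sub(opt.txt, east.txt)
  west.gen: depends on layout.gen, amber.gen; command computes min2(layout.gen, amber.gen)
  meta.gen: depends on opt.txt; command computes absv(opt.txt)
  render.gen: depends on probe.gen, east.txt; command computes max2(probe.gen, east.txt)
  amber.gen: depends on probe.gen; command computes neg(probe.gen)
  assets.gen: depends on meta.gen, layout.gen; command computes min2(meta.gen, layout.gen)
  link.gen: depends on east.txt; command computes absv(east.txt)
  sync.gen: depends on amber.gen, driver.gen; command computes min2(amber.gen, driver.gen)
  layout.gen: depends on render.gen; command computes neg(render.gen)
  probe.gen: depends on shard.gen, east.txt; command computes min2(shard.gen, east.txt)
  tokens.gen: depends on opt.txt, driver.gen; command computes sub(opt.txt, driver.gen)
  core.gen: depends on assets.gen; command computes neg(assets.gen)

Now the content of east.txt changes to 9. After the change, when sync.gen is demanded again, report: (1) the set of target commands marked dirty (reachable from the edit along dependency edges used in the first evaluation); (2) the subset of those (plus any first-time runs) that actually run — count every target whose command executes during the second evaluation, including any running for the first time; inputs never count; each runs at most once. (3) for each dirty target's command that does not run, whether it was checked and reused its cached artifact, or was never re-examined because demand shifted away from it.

The edit dirties: amber.gen, driver.gen, probe.gen, shard.gen, sync.gen.
2 target commands run: probe.gen, shard.gen.
Cache hits after checking: amber.gen, driver.gen, sync.gen.
Note the absorption at probe.gen: it re-runs yet its value is the same, leaving the output's value untouched.

First demand of the output computes:
  shard.gen = sub(1, -8) = 9
  probe.gen = min2(9, -8) = -8
  amber.gen = neg(-8) = 8
  driver.gen = neg(8) = -8
  sync.gen = min2(8, -8) = -8

After the edit, cleaning proceeds:
  shard.gen: a read changed (east.txt -8->9) — executes, giving -8.
  probe.gen: a read changed (shard.gen 9->-8; east.txt -8->9) — executes, giving -8 — identical to its old value.
  amber.gen: dirty, but its reads are unchanged (probe.gen unchanged); cached 8 stands.
  driver.gen: dirty, but its reads are unchanged (amber.gen unchanged); cached -8 stands.
  sync.gen: dirty, but its reads are unchanged (amber.gen unchanged, driver.gen unchanged); cached -8 stands.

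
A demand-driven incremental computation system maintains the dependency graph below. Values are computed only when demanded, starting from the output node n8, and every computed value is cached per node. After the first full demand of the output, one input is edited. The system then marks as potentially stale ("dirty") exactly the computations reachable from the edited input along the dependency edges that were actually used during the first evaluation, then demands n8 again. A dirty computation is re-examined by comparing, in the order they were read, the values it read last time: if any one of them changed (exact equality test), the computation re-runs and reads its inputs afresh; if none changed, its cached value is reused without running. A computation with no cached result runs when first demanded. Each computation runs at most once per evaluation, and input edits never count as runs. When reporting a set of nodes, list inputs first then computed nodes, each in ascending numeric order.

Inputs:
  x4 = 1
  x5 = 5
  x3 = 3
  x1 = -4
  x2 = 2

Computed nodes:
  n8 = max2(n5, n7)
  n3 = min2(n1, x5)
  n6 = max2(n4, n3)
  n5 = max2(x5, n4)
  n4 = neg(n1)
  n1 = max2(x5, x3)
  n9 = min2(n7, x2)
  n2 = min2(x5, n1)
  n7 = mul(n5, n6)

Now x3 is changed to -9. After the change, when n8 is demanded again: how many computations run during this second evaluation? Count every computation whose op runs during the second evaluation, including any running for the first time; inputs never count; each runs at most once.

Computations that run: n1 — 1 in total.
Key observation: the change is absorbed at n1 — it re-runs but produces the same value, and the output's value is unchanged.

First evaluation (everything demanded from the output):
  n1 = max2(5, 3) = 5
  n3 = min2(5, 5) = 5
  n4 = neg(5) = -5
  n5 = max2(5, -5) = 5
  n6 = max2(-5, 5) = 5
  n7 = mul(5, 5) = 25
  n8 = max2(5, 25) = 25

Propagation after the edit:
  n1: runs — x3 3->-9; result 5 (same value as before).
  n3: checked — values it read are unchanged (n1 unchanged, x5 unchanged); reused cached 5 without running.
  n4: checked — values it read are unchanged (n1 unchanged); reused cached -5 without running.
  n5: checked — values it read are unchanged (x5 unchanged, n4 unchanged); reused cached 5 without running.
  n6: checked — values it read are unchanged (n4 unchanged, n3 unchanged); reused cached 5 without running.
  n7: checked — values it read are unchanged (n5 unchanged, n6 unchanged); reused cached 25 without running.
  n8: checked — values it read are unchanged (n5 unchanged, n7 unchanged); reused cached 25 without running.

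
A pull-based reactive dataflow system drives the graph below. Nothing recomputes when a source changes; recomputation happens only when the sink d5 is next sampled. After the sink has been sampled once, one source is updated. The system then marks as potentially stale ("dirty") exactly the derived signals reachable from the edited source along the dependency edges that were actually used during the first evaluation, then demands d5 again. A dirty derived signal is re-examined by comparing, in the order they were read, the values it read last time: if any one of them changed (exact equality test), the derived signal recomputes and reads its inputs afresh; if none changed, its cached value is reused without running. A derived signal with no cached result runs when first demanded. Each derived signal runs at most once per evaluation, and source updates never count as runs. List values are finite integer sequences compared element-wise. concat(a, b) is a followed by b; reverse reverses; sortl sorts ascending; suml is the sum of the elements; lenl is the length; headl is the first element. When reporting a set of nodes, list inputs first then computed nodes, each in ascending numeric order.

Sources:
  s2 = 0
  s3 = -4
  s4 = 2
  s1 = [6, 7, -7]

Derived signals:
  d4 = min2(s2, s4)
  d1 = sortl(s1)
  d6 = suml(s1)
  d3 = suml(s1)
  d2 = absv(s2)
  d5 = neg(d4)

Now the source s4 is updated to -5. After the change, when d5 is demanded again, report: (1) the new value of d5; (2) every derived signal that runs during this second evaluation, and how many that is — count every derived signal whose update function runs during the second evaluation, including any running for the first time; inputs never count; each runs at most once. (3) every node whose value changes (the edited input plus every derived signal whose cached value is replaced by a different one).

New value of d5: 5.
Derived signals that run: d4, d5 — 2 in total.
Values that change: s4, d4, d5.

First evaluation (everything demanded from the output):
  d4 = min2(0, 2) = 0
  d5 = neg(0) = 0

Propagation after the edit:
  d4: runs — s4 2->-5; result -5.
  d5: runs — d4 0->-5; result 5.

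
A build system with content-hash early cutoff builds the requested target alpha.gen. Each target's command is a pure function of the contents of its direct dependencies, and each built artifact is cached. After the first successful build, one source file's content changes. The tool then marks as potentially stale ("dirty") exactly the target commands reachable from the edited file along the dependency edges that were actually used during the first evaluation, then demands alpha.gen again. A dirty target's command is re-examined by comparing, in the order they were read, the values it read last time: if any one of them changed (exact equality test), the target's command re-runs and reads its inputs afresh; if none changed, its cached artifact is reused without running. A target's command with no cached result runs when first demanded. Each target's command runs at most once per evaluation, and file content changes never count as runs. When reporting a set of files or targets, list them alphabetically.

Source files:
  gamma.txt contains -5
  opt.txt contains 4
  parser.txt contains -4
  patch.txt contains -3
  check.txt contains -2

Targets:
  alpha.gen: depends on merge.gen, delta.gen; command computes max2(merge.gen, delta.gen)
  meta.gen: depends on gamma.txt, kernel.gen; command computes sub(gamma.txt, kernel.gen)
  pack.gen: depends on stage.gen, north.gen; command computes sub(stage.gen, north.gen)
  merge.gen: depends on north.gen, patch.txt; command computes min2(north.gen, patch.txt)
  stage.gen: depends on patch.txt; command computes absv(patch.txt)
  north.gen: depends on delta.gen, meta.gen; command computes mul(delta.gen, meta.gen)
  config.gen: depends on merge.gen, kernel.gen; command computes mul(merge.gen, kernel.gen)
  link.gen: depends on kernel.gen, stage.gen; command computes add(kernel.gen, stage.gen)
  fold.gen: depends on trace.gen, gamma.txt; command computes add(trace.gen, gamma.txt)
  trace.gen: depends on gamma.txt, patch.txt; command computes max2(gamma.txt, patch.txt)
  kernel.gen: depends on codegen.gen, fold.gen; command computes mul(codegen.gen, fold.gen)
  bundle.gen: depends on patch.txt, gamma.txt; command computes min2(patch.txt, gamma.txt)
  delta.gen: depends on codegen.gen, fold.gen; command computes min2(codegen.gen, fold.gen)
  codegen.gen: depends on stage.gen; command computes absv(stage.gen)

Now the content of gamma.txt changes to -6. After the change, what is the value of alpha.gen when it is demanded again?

First evaluation (everything demanded from the output):
  stage.gen = absv(-3) = 3
  codegen.gen = absv(3) = 3
  trace.gen = max2(-5, -3) = -3
  fold.gen = add(-3, -5) = -8
  delta.gen = min2(3, -8) = -8
  kernel.gen = mul(3, -8) = -24
  meta.gen = sub(-5, -24) = 19
  north.gen = mul(-8, 19) = -152
  merge.gen = min2(-152, -3) = -152
  alpha.gen = max2(-152, -8) = -8

Propagation after the edit:
  trace.gen: runs — gamma.txt -5->-6; result -3 (same value as before).
  fold.gen: runs — gamma.txt -5->-6; result -9.
  delta.gen: runs — fold.gen -8->-9; result -9.
  kernel.gen: runs — fold.gen -8->-9; result -27.
  meta.gen: runs — gamma.txt -5->-6; kernel.gen -24->-27; result 21.
  north.gen: runs — delta.gen -8->-9; meta.gen 19->21; result -189.
  merge.gen: runs — north.gen -152->-189; result -189.
  alpha.gen: runs — merge.gen -152->-189; delta.gen -8->-9; result -9.

New value of alpha.gen: -9.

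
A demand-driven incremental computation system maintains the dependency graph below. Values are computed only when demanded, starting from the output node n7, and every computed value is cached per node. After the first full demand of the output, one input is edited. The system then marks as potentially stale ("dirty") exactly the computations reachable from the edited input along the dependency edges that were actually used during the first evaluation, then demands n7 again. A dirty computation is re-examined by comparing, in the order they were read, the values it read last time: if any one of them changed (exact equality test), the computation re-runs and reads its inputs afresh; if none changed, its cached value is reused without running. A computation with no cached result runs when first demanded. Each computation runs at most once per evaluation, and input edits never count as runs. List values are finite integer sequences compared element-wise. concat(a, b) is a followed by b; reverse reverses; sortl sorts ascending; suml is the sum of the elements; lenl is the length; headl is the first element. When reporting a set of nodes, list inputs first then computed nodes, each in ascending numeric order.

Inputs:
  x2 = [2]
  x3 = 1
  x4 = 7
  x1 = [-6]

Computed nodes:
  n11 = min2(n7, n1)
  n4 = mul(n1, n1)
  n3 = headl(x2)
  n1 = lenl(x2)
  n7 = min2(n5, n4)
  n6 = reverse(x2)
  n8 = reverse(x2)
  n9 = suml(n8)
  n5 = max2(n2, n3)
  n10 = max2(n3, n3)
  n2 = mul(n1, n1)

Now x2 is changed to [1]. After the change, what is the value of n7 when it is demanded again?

New value of n7: 1.
Key observation: the cutoff stops propagation at n2 — its inputs' values are unchanged, so it reuses its cache.

First evaluation (everything demanded from the output):
  n1 = lenl([2]) = 1
  n2 = mul(1, 1) = 1
  n3 = headl([2]) = 2
  n4 = mul(1, 1) = 1
  n5 = max2(1, 2) = 2
  n7 = min2(2, 1) = 1

Propagation after the edit:
  n1: runs — x2 [2]->[1]; result 1 (same value as before).
  n2: checked — values it read are unchanged (n1 unchanged, n1 unchanged); reused cached 1 without running.
  n3: runs — x2 [2]->[1]; result 1.
  n4: checked — values it read are unchanged (n1 unchanged, n1 unchanged); reused cached 1 without running.
  n5: runs — n3 2->1; result 1.
  n7: runs — n5 2->1; result 1 (same value as before).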